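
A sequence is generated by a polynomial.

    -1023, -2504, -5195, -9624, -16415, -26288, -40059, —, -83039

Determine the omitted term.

-58640

Using the first 7 terms:
D1: -1481, -2691, -4429, -6791, -9873, -13771
D2: -1210, -1738, -2362, -3082, -3898
D3: -528, -624, -720, -816
D4: -96, -96, -96
Constant fourth difference = -96.
Extend forward: -816 − 96 = -912;  -3898 − 912 = -4810;  -13771 − 4810 = -18581;  -40059 − 18581 = -58640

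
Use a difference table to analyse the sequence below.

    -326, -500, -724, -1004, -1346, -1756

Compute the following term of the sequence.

First differences: -174  -224  -280  -342  -410
Second differences: -50  -56  -62  -68
Third differences: -6  -6  -6
Third differences constant at -6.
-68 − 6 = -74;  -410 − 74 = -484;  -1756 − 484 = -2240

-2240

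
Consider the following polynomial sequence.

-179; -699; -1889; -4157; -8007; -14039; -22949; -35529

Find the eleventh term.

Δ: -520, -1190, -2268, -3850, -6032, -8910, -12580
Δ²: -670, -1078, -1582, -2182, -2878, -3670
Δ³: -408, -504, -600, -696, -792
Δ⁴: -96, -96, -96, -96
The fourth differences are constant (-96).
-792 − 96 = -888;  -3670 − 888 = -4558;  -12580 − 4558 = -17138;  -35529 − 17138 = -52667
-888 − 96 = -984;  -4558 − 984 = -5542;  -17138 − 5542 = -22680;  -52667 − 22680 = -75347
-984 − 96 = -1080;  -5542 − 1080 = -6622;  -22680 − 6622 = -29302;  -75347 − 29302 = -104649

-104649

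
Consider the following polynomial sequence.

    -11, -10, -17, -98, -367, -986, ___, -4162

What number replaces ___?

-2165

Using the first 6 terms:
First differences: 1  -7  -81  -269  -619
Second differences: -8  -74  -188  -350
Third differences: -66  -114  -162
Fourth differences: -48  -48
Constant fourth difference = -48.
Extend forward: -162 − 48 = -210;  -350 − 210 = -560;  -619 − 560 = -1179;  -986 − 1179 = -2165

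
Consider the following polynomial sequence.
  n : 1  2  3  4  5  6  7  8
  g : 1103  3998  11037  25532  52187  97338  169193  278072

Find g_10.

660182

2895  7039  14495  26655  45151  71855  108879
4144  7456  12160  18496  26704  37024
3312  4704  6336  8208  10320
1392  1632  1872  2112
240  240  240
Fifth differences constant at 240.
2112 + 240 = 2352;  10320 + 2352 = 12672;  37024 + 12672 = 49696;  108879 + 49696 = 158575;  278072 + 158575 = 436647
2352 + 240 = 2592;  12672 + 2592 = 15264;  49696 + 15264 = 64960;  158575 + 64960 = 223535;  436647 + 223535 = 660182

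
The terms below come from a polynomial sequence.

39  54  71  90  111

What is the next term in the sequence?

134

Δ: 15  17  19  21
Δ²: 2  2  2
Constant second difference = 2, so extend:
21 + 2 = 23;  111 + 23 = 134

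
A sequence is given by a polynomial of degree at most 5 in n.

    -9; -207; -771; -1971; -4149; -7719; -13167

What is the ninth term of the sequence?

First differences: -198, -564, -1200, -2178, -3570, -5448
Second differences: -366, -636, -978, -1392, -1878
Third differences: -270, -342, -414, -486
Fourth differences: -72, -72, -72
Constant fourth difference = -72, so extend:
-486 − 72 = -558;  -1878 − 558 = -2436;  -5448 − 2436 = -7884;  -13167 − 7884 = -21051
-558 − 72 = -630;  -2436 − 630 = -3066;  -7884 − 3066 = -10950;  -21051 − 10950 = -32001

-32001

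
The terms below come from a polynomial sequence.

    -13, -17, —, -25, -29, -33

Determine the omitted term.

-21

Using the last 3 terms:
First differences: -4, -4
Constant first difference = -4.
Extend backward: -25 + 4 = -21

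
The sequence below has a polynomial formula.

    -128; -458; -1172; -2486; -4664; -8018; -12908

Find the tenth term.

D1: -330, -714, -1314, -2178, -3354, -4890
D2: -384, -600, -864, -1176, -1536
D3: -216, -264, -312, -360
D4: -48, -48, -48
Fourth differences constant at -48.
-360 − 48 = -408;  -1536 − 408 = -1944;  -4890 − 1944 = -6834;  -12908 − 6834 = -19742
-408 − 48 = -456;  -1944 − 456 = -2400;  -6834 − 2400 = -9234;  -19742 − 9234 = -28976
-456 − 48 = -504;  -2400 − 504 = -2904;  -9234 − 2904 = -12138;  -28976 − 12138 = -41114

-41114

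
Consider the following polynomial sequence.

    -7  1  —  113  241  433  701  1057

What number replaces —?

37

Using the last 5 terms:
Δ: 128  192  268  356
Δ²: 64  76  88
Δ³: 12  12
Constant third difference = 12.
Extend backward: 64 − 12 = 52;  128 − 52 = 76;  113 − 76 = 37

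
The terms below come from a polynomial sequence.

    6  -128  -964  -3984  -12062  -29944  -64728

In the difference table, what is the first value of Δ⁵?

D1: -134, -836, -3020, -8078, -17882, -34784
D2: -702, -2184, -5058, -9804, -16902
D3: -1482, -2874, -4746, -7098
D4: -1392, -1872, -2352
D5: -480, -480

-480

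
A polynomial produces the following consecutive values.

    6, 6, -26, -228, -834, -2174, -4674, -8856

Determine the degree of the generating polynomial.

Δ: 0, -32, -202, -606, -1340, -2500, -4182
Δ²: -32, -170, -404, -734, -1160, -1682
Δ³: -138, -234, -330, -426, -522
Δ⁴: -96, -96, -96, -96
The fourth differences are constant, so the polynomial has degree 4.

4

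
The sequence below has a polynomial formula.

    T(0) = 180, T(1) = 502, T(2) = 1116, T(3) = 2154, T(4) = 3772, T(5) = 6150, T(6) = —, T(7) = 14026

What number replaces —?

9492

Using the first 6 terms:
322, 614, 1038, 1618, 2378
292, 424, 580, 760
132, 156, 180
24, 24
Constant fourth difference = 24.
Extend forward: 180 + 24 = 204;  760 + 204 = 964;  2378 + 964 = 3342;  6150 + 3342 = 9492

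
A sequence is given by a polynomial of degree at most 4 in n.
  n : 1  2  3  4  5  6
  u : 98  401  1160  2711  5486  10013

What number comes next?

16916

303  759  1551  2775  4527
456  792  1224  1752
336  432  528
96  96
Fourth differences constant at 96.
528 + 96 = 624;  1752 + 624 = 2376;  4527 + 2376 = 6903;  10013 + 6903 = 16916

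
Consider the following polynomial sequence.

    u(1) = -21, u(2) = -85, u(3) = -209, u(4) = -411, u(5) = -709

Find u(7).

-1665

D1: -64 , -124 , -202 , -298
D2: -60 , -78 , -96
D3: -18 , -18
Constant third difference = -18, so extend:
-96 − 18 = -114;  -298 − 114 = -412;  -709 − 412 = -1121
-114 − 18 = -132;  -412 − 132 = -544;  -1121 − 544 = -1665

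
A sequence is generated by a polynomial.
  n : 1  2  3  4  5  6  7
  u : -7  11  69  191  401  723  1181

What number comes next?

Δ: 18 , 58 , 122 , 210 , 322 , 458
Δ²: 40 , 64 , 88 , 112 , 136
Δ³: 24 , 24 , 24 , 24
Third differences constant at 24.
136 + 24 = 160;  458 + 160 = 618;  1181 + 618 = 1799

1799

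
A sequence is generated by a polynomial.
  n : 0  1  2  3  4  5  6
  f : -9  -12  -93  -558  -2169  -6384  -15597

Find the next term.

-33378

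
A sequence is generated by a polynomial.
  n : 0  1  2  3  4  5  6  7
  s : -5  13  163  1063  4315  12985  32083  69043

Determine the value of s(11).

First differences: 18, 150, 900, 3252, 8670, 19098, 36960
Second differences: 132, 750, 2352, 5418, 10428, 17862
Third differences: 618, 1602, 3066, 5010, 7434
Fourth differences: 984, 1464, 1944, 2424
Fifth differences: 480, 480, 480
Constant fifth difference = 480, so extend:
2424 + 480 = 2904;  7434 + 2904 = 10338;  17862 + 10338 = 28200;  36960 + 28200 = 65160;  69043 + 65160 = 134203
2904 + 480 = 3384;  10338 + 3384 = 13722;  28200 + 13722 = 41922;  65160 + 41922 = 107082;  134203 + 107082 = 241285
3384 + 480 = 3864;  13722 + 3864 = 17586;  41922 + 17586 = 59508;  107082 + 59508 = 166590;  241285 + 166590 = 407875
3864 + 480 = 4344;  17586 + 4344 = 21930;  59508 + 21930 = 81438;  166590 + 81438 = 248028;  407875 + 248028 = 655903

655903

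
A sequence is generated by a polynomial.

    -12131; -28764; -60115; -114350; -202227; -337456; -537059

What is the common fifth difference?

First differences: -16633, -31351, -54235, -87877, -135229, -199603
Second differences: -14718, -22884, -33642, -47352, -64374
Third differences: -8166, -10758, -13710, -17022
Fourth differences: -2592, -2952, -3312
Fifth differences: -360, -360

-360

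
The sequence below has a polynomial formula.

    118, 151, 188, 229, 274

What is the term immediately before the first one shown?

33  37  41  45
4  4  4
The second differences are constant at 4.
Work back: 33 − 4 = 29;  118 − 29 = 89

89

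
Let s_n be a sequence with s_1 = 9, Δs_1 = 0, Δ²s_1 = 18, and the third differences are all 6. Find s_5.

141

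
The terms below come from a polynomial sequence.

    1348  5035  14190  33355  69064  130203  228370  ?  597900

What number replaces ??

Using the first 7 terms:
First differences: 3687, 9155, 19165, 35709, 61139, 98167
Second differences: 5468, 10010, 16544, 25430, 37028
Third differences: 4542, 6534, 8886, 11598
Fourth differences: 1992, 2352, 2712
Fifth differences: 360, 360
Constant fifth difference = 360.
Extend forward: 2712 + 360 = 3072;  11598 + 3072 = 14670;  37028 + 14670 = 51698;  98167 + 51698 = 149865;  228370 + 149865 = 378235

378235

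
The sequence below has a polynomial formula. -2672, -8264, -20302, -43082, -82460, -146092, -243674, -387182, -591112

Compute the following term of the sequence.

-872720

First differences: -5592, -12038, -22780, -39378, -63632, -97582, -143508, -203930
Second differences: -6446, -10742, -16598, -24254, -33950, -45926, -60422
Third differences: -4296, -5856, -7656, -9696, -11976, -14496
Fourth differences: -1560, -1800, -2040, -2280, -2520
Fifth differences: -240, -240, -240, -240
Constant fifth difference = -240, so extend:
-2520 − 240 = -2760;  -14496 − 2760 = -17256;  -60422 − 17256 = -77678;  -203930 − 77678 = -281608;  -591112 − 281608 = -872720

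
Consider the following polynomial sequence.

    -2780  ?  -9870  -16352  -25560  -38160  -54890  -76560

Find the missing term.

Using the last 6 terms:
-6482  -9208  -12600  -16730  -21670
-2726  -3392  -4130  -4940
-666  -738  -810
-72  -72
Constant fourth difference = -72.
Extend backward: -666 + 72 = -594;  -2726 + 594 = -2132;  -6482 + 2132 = -4350;  -9870 + 4350 = -5520

-5520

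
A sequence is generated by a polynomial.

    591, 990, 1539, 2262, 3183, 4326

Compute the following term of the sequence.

399 , 549 , 723 , 921 , 1143
150 , 174 , 198 , 222
24 , 24 , 24
Third differences constant at 24.
222 + 24 = 246;  1143 + 246 = 1389;  4326 + 1389 = 5715

5715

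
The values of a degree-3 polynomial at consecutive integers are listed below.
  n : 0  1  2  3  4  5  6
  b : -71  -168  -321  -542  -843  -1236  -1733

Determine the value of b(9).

D1: -97, -153, -221, -301, -393, -497
D2: -56, -68, -80, -92, -104
D3: -12, -12, -12, -12
Third differences constant at -12.
-104 − 12 = -116;  -497 − 116 = -613;  -1733 − 613 = -2346
-116 − 12 = -128;  -613 − 128 = -741;  -2346 − 741 = -3087
-128 − 12 = -140;  -741 − 140 = -881;  -3087 − 881 = -3968

-3968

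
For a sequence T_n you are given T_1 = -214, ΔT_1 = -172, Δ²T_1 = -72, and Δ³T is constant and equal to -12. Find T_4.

-958

Build the table forward from the leading diagonal:
D3: -12  -12  -12  -12
D2: -72  -84  -96  -108
D1: -172  -244  -328  -424
T: -214  -386  -630  -958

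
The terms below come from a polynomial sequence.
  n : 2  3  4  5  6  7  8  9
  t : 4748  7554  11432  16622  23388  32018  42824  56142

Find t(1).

2806, 3878, 5190, 6766, 8630, 10806, 13318
1072, 1312, 1576, 1864, 2176, 2512
240, 264, 288, 312, 336
24, 24, 24, 24
The fourth differences are constant at 24.
Work back: 240 − 24 = 216;  1072 − 216 = 856;  2806 − 856 = 1950;  4748 − 1950 = 2798

2798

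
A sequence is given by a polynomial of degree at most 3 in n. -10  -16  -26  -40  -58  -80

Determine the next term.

-106

D1: -6, -10, -14, -18, -22
D2: -4, -4, -4, -4
Second differences constant at -4.
-22 − 4 = -26;  -80 − 26 = -106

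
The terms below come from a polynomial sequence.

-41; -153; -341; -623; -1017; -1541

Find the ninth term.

-4073

-112, -188, -282, -394, -524
-76, -94, -112, -130
-18, -18, -18
Constant third difference = -18, so extend:
-130 − 18 = -148;  -524 − 148 = -672;  -1541 − 672 = -2213
-148 − 18 = -166;  -672 − 166 = -838;  -2213 − 838 = -3051
-166 − 18 = -184;  -838 − 184 = -1022;  -3051 − 1022 = -4073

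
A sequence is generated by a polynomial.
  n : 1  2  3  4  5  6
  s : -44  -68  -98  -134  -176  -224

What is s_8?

-338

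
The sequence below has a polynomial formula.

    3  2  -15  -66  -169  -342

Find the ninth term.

First differences: -1, -17, -51, -103, -173
Second differences: -16, -34, -52, -70
Third differences: -18, -18, -18
The third differences are constant (-18).
-70 − 18 = -88;  -173 − 88 = -261;  -342 − 261 = -603
-88 − 18 = -106;  -261 − 106 = -367;  -603 − 367 = -970
-106 − 18 = -124;  -367 − 124 = -491;  -970 − 491 = -1461

-1461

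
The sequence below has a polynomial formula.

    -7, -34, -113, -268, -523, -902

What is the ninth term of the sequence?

-3023

-27, -79, -155, -255, -379
-52, -76, -100, -124
-24, -24, -24
Third differences constant at -24.
-124 − 24 = -148;  -379 − 148 = -527;  -902 − 527 = -1429
-148 − 24 = -172;  -527 − 172 = -699;  -1429 − 699 = -2128
-172 − 24 = -196;  -699 − 196 = -895;  -2128 − 895 = -3023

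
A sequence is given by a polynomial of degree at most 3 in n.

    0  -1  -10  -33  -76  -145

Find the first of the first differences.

Δ: -1, -9, -23, -43, -69
Δ²: -8, -14, -20, -26
Δ³: -6, -6, -6

-1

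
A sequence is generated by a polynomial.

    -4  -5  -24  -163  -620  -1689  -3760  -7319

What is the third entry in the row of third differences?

-294

D1: -1, -19, -139, -457, -1069, -2071, -3559
D2: -18, -120, -318, -612, -1002, -1488
D3: -102, -198, -294, -390, -486
D4: -96, -96, -96, -96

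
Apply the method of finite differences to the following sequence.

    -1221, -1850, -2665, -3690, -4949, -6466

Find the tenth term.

-629 , -815 , -1025 , -1259 , -1517
-186 , -210 , -234 , -258
-24 , -24 , -24
Constant third difference = -24, so extend:
-258 − 24 = -282;  -1517 − 282 = -1799;  -6466 − 1799 = -8265
-282 − 24 = -306;  -1799 − 306 = -2105;  -8265 − 2105 = -10370
-306 − 24 = -330;  -2105 − 330 = -2435;  -10370 − 2435 = -12805
-330 − 24 = -354;  -2435 − 354 = -2789;  -12805 − 2789 = -15594

-15594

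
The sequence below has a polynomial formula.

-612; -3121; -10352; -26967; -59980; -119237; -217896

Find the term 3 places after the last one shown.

-941625

First differences: -2509 , -7231 , -16615 , -33013 , -59257 , -98659
Second differences: -4722 , -9384 , -16398 , -26244 , -39402
Third differences: -4662 , -7014 , -9846 , -13158
Fourth differences: -2352 , -2832 , -3312
Fifth differences: -480 , -480
The fifth differences are constant (-480).
-3312 − 480 = -3792;  -13158 − 3792 = -16950;  -39402 − 16950 = -56352;  -98659 − 56352 = -155011;  -217896 − 155011 = -372907
-3792 − 480 = -4272;  -16950 − 4272 = -21222;  -56352 − 21222 = -77574;  -155011 − 77574 = -232585;  -372907 − 232585 = -605492
-4272 − 480 = -4752;  -21222 − 4752 = -25974;  -77574 − 25974 = -103548;  -232585 − 103548 = -336133;  -605492 − 336133 = -941625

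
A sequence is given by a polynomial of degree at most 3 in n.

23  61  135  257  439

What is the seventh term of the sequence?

1031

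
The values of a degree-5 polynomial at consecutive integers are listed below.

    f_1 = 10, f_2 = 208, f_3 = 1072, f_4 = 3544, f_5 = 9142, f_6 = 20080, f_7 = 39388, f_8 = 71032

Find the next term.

120034

198, 864, 2472, 5598, 10938, 19308, 31644
666, 1608, 3126, 5340, 8370, 12336
942, 1518, 2214, 3030, 3966
576, 696, 816, 936
120, 120, 120
The fifth differences are constant (120).
936 + 120 = 1056;  3966 + 1056 = 5022;  12336 + 5022 = 17358;  31644 + 17358 = 49002;  71032 + 49002 = 120034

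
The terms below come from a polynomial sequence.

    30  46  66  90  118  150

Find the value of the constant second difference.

Δ: 16, 20, 24, 28, 32
Δ²: 4, 4, 4, 4

4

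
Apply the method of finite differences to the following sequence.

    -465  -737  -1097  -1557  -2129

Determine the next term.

D1: -272 , -360 , -460 , -572
D2: -88 , -100 , -112
D3: -12 , -12
Constant third difference = -12, so extend:
-112 − 12 = -124;  -572 − 124 = -696;  -2129 − 696 = -2825

-2825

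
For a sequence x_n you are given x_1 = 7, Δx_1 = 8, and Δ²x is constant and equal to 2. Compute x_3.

25

Build the table forward from the leading diagonal:
Second differences: 2, 2, 2
First differences: 8, 10, 12
x: 7, 15, 25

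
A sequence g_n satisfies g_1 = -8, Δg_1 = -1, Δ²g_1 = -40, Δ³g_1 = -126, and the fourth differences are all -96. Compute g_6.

-2153

Build the table forward from the leading diagonal:
Fourth differences: -96, -96, -96, -96, -96, -96
Third differences: -126, -222, -318, -414, -510, -606
Second differences: -40, -166, -388, -706, -1120, -1630
First differences: -1, -41, -207, -595, -1301, -2421
g: -8, -9, -50, -257, -852, -2153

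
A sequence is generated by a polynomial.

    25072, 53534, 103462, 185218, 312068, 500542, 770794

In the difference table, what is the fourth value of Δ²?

61624

Δ: 28462, 49928, 81756, 126850, 188474, 270252
Δ²: 21466, 31828, 45094, 61624, 81778
Δ³: 10362, 13266, 16530, 20154
Δ⁴: 2904, 3264, 3624
Δ⁵: 360, 360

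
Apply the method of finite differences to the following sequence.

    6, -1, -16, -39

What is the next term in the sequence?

D1: -7, -15, -23
D2: -8, -8
The second differences are constant (-8).
-23 − 8 = -31;  -39 − 31 = -70

-70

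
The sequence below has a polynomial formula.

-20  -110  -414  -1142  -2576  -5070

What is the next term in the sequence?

-9050

Δ: -90 , -304 , -728 , -1434 , -2494
Δ²: -214 , -424 , -706 , -1060
Δ³: -210 , -282 , -354
Δ⁴: -72 , -72
The fourth differences are constant (-72).
-354 − 72 = -426;  -1060 − 426 = -1486;  -2494 − 1486 = -3980;  -5070 − 3980 = -9050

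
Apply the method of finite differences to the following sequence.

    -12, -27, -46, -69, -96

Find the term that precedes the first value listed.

-1

First differences: -15  -19  -23  -27
Second differences: -4  -4  -4
The second differences are constant at -4.
Work back: -15 + 4 = -11;  -12 + 11 = -1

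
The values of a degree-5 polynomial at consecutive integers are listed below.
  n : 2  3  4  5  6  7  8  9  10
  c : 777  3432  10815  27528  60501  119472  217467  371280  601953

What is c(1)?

96

D1: 2655, 7383, 16713, 32973, 58971, 97995, 153813, 230673
D2: 4728, 9330, 16260, 25998, 39024, 55818, 76860
D3: 4602, 6930, 9738, 13026, 16794, 21042
D4: 2328, 2808, 3288, 3768, 4248
D5: 480, 480, 480, 480
The fifth differences are constant at 480.
Work back: 2328 − 480 = 1848;  4602 − 1848 = 2754;  4728 − 2754 = 1974;  2655 − 1974 = 681;  777 − 681 = 96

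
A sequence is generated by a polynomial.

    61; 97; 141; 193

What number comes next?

253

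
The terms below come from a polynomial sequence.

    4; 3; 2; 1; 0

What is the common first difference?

First differences: -1, -1, -1, -1

-1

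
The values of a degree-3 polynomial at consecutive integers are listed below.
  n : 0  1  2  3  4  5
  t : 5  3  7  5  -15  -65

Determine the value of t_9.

-2  4  -2  -20  -50
6  -6  -18  -30
-12  -12  -12
Constant third difference = -12, so extend:
-30 − 12 = -42;  -50 − 42 = -92;  -65 − 92 = -157
-42 − 12 = -54;  -92 − 54 = -146;  -157 − 146 = -303
-54 − 12 = -66;  -146 − 66 = -212;  -303 − 212 = -515
-66 − 12 = -78;  -212 − 78 = -290;  -515 − 290 = -805

-805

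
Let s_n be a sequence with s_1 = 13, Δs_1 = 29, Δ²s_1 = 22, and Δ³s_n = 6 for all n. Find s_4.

Build the table forward from the leading diagonal:
D3: 6, 6, 6, 6
D2: 22, 28, 34, 40
D1: 29, 51, 79, 113
s: 13, 42, 93, 172

172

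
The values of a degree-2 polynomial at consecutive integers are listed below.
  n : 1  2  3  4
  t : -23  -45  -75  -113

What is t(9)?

-22, -30, -38
-8, -8
The second differences are constant (-8).
-38 − 8 = -46;  -113 − 46 = -159
-46 − 8 = -54;  -159 − 54 = -213
-54 − 8 = -62;  -213 − 62 = -275
-62 − 8 = -70;  -275 − 70 = -345
-70 − 8 = -78;  -345 − 78 = -423

-423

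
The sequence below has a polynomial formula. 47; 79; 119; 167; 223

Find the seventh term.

359

Δ: 32 , 40 , 48 , 56
Δ²: 8 , 8 , 8
Constant second difference = 8, so extend:
56 + 8 = 64;  223 + 64 = 287
64 + 8 = 72;  287 + 72 = 359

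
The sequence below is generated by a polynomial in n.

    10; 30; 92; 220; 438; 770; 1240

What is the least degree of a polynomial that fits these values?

3

Δ: 20, 62, 128, 218, 332, 470
Δ²: 42, 66, 90, 114, 138
Δ³: 24, 24, 24, 24
The third differences are constant, so the polynomial has degree 3.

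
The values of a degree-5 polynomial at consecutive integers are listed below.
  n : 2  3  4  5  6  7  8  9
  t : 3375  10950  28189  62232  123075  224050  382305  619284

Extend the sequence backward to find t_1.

700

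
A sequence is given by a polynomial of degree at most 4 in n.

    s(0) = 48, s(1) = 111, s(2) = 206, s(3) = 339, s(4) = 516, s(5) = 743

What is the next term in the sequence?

Δ: 63, 95, 133, 177, 227
Δ²: 32, 38, 44, 50
Δ³: 6, 6, 6
Constant third difference = 6, so extend:
50 + 6 = 56;  227 + 56 = 283;  743 + 283 = 1026

1026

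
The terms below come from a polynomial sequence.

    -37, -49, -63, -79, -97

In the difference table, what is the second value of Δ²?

-2

First differences: -12, -14, -16, -18
Second differences: -2, -2, -2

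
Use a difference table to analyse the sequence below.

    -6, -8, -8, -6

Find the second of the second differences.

Δ: -2, 0, 2
Δ²: 2, 2

2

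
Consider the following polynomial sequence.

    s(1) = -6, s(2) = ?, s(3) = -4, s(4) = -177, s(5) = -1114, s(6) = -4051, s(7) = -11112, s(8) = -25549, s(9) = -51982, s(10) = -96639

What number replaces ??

Using the last 8 terms:
First differences: -173  -937  -2937  -7061  -14437  -26433  -44657
Second differences: -764  -2000  -4124  -7376  -11996  -18224
Third differences: -1236  -2124  -3252  -4620  -6228
Fourth differences: -888  -1128  -1368  -1608
Fifth differences: -240  -240  -240
Constant fifth difference = -240.
Extend backward: -888 + 240 = -648;  -1236 + 648 = -588;  -764 + 588 = -176;  -173 + 176 = 3;  -4 − 3 = -7

-7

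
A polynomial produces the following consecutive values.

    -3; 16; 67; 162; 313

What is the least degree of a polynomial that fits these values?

3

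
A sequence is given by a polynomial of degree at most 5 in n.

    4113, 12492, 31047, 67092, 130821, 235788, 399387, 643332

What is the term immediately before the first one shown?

996

8379, 18555, 36045, 63729, 104967, 163599, 243945
10176, 17490, 27684, 41238, 58632, 80346
7314, 10194, 13554, 17394, 21714
2880, 3360, 3840, 4320
480, 480, 480
The fifth differences are constant at 480.
Work back: 2880 − 480 = 2400;  7314 − 2400 = 4914;  10176 − 4914 = 5262;  8379 − 5262 = 3117;  4113 − 3117 = 996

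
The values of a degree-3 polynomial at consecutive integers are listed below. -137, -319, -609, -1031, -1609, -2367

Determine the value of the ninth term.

-182, -290, -422, -578, -758
-108, -132, -156, -180
-24, -24, -24
Constant third difference = -24, so extend:
-180 − 24 = -204;  -758 − 204 = -962;  -2367 − 962 = -3329
-204 − 24 = -228;  -962 − 228 = -1190;  -3329 − 1190 = -4519
-228 − 24 = -252;  -1190 − 252 = -1442;  -4519 − 1442 = -5961

-5961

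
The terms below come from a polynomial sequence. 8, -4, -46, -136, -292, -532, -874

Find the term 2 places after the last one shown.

-1936

-12, -42, -90, -156, -240, -342
-30, -48, -66, -84, -102
-18, -18, -18, -18
The third differences are constant (-18).
-102 − 18 = -120;  -342 − 120 = -462;  -874 − 462 = -1336
-120 − 18 = -138;  -462 − 138 = -600;  -1336 − 600 = -1936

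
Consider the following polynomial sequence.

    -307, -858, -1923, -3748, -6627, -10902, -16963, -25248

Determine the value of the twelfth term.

-91068

Δ: -551, -1065, -1825, -2879, -4275, -6061, -8285
Δ²: -514, -760, -1054, -1396, -1786, -2224
Δ³: -246, -294, -342, -390, -438
Δ⁴: -48, -48, -48, -48
The fourth differences are constant (-48).
-438 − 48 = -486;  -2224 − 486 = -2710;  -8285 − 2710 = -10995;  -25248 − 10995 = -36243
-486 − 48 = -534;  -2710 − 534 = -3244;  -10995 − 3244 = -14239;  -36243 − 14239 = -50482
-534 − 48 = -582;  -3244 − 582 = -3826;  -14239 − 3826 = -18065;  -50482 − 18065 = -68547
-582 − 48 = -630;  -3826 − 630 = -4456;  -18065 − 4456 = -22521;  -68547 − 22521 = -91068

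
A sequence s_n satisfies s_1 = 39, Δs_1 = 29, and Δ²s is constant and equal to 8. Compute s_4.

Build the table forward from the leading diagonal:
Second differences: 8  8  8  8
First differences: 29  37  45  53
s: 39  68  105  150

150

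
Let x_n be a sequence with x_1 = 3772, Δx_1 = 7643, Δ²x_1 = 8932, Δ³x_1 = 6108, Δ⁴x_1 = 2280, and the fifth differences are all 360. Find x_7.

342130

Build the table forward from the leading diagonal:
D5: 360, 360, 360, 360, 360, 360, 360
D4: 2280, 2640, 3000, 3360, 3720, 4080, 4440
D3: 6108, 8388, 11028, 14028, 17388, 21108, 25188
D2: 8932, 15040, 23428, 34456, 48484, 65872, 86980
D1: 7643, 16575, 31615, 55043, 89499, 137983, 203855
x: 3772, 11415, 27990, 59605, 114648, 204147, 342130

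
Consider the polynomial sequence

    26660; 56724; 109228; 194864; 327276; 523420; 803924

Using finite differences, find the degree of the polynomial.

D1: 30064, 52504, 85636, 132412, 196144, 280504
D2: 22440, 33132, 46776, 63732, 84360
D3: 10692, 13644, 16956, 20628
D4: 2952, 3312, 3672
D5: 360, 360
The fifth differences are constant, so the polynomial has degree 5.

5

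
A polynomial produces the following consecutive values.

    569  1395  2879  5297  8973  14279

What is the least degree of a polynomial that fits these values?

Δ: 826, 1484, 2418, 3676, 5306
Δ²: 658, 934, 1258, 1630
Δ³: 276, 324, 372
Δ⁴: 48, 48
The fourth differences are constant, so the polynomial has degree 4.

4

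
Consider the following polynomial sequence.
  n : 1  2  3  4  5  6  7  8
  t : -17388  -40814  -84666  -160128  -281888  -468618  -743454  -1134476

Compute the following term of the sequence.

-1675188

First differences: -23426, -43852, -75462, -121760, -186730, -274836, -391022
Second differences: -20426, -31610, -46298, -64970, -88106, -116186
Third differences: -11184, -14688, -18672, -23136, -28080
Fourth differences: -3504, -3984, -4464, -4944
Fifth differences: -480, -480, -480
Constant fifth difference = -480, so extend:
-4944 − 480 = -5424;  -28080 − 5424 = -33504;  -116186 − 33504 = -149690;  -391022 − 149690 = -540712;  -1134476 − 540712 = -1675188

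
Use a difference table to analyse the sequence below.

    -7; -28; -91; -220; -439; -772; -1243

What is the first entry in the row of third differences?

-24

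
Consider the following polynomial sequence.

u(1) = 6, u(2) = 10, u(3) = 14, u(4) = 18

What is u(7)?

Δ: 4, 4, 4
Constant first difference = 4, so extend:
18 + 4 = 22
22 + 4 = 26
26 + 4 = 30

30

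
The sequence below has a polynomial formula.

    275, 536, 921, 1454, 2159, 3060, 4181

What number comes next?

5546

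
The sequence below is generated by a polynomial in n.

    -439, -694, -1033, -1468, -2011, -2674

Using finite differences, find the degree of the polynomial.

3

D1: -255, -339, -435, -543, -663
D2: -84, -96, -108, -120
D3: -12, -12, -12
The third differences are constant, so the polynomial has degree 3.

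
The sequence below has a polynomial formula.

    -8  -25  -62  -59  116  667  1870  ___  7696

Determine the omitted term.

Using the first 7 terms:
Δ: -17  -37  3  175  551  1203
Δ²: -20  40  172  376  652
Δ³: 60  132  204  276
Δ⁴: 72  72  72
Constant fourth difference = 72.
Extend forward: 276 + 72 = 348;  652 + 348 = 1000;  1203 + 1000 = 2203;  1870 + 2203 = 4073

4073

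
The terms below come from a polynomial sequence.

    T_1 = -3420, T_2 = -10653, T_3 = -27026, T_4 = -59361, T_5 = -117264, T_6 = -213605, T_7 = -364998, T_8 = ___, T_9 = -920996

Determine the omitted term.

Using the first 7 terms:
Δ: -7233  -16373  -32335  -57903  -96341  -151393
Δ²: -9140  -15962  -25568  -38438  -55052
Δ³: -6822  -9606  -12870  -16614
Δ⁴: -2784  -3264  -3744
Δ⁵: -480  -480
Constant fifth difference = -480.
Extend forward: -3744 − 480 = -4224;  -16614 − 4224 = -20838;  -55052 − 20838 = -75890;  -151393 − 75890 = -227283;  -364998 − 227283 = -592281

-592281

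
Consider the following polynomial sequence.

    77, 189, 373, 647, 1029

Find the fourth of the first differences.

D1: 112, 184, 274, 382
D2: 72, 90, 108
D3: 18, 18

382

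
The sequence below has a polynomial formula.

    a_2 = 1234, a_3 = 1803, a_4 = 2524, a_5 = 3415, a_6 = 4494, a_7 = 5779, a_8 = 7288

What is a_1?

D1: 569  721  891  1079  1285  1509
D2: 152  170  188  206  224
D3: 18  18  18  18
The third differences are constant at 18.
Work back: 152 − 18 = 134;  569 − 134 = 435;  1234 − 435 = 799

799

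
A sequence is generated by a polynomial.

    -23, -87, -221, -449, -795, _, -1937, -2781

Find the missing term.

-1283

Using the first 5 terms:
D1: -64  -134  -228  -346
D2: -70  -94  -118
D3: -24  -24
Constant third difference = -24.
Extend forward: -118 − 24 = -142;  -346 − 142 = -488;  -795 − 488 = -1283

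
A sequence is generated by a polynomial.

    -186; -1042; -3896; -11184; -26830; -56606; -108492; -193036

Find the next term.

-323714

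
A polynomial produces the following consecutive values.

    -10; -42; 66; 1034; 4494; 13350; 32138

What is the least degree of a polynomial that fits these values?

Δ: -32, 108, 968, 3460, 8856, 18788
Δ²: 140, 860, 2492, 5396, 9932
Δ³: 720, 1632, 2904, 4536
Δ⁴: 912, 1272, 1632
Δ⁵: 360, 360
The fifth differences are constant, so the polynomial has degree 5.

5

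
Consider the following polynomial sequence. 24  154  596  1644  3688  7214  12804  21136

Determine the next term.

130, 442, 1048, 2044, 3526, 5590, 8332
312, 606, 996, 1482, 2064, 2742
294, 390, 486, 582, 678
96, 96, 96, 96
The fourth differences are constant (96).
678 + 96 = 774;  2742 + 774 = 3516;  8332 + 3516 = 11848;  21136 + 11848 = 32984

32984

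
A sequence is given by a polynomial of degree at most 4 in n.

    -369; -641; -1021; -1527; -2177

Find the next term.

-2989

First differences: -272 , -380 , -506 , -650
Second differences: -108 , -126 , -144
Third differences: -18 , -18
Third differences constant at -18.
-144 − 18 = -162;  -650 − 162 = -812;  -2177 − 812 = -2989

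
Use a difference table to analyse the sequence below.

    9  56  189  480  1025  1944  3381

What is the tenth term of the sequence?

12600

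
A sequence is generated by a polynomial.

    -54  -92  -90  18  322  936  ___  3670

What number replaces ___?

1998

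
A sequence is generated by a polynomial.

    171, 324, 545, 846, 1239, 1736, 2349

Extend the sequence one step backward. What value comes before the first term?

153  221  301  393  497  613
68  80  92  104  116
12  12  12  12
The third differences are constant at 12.
Work back: 68 − 12 = 56;  153 − 56 = 97;  171 − 97 = 74

74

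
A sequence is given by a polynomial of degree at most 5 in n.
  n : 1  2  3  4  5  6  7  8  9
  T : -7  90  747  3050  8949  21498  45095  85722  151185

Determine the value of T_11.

398403

97 , 657 , 2303 , 5899 , 12549 , 23597 , 40627 , 65463
560 , 1646 , 3596 , 6650 , 11048 , 17030 , 24836
1086 , 1950 , 3054 , 4398 , 5982 , 7806
864 , 1104 , 1344 , 1584 , 1824
240 , 240 , 240 , 240
Constant fifth difference = 240, so extend:
1824 + 240 = 2064;  7806 + 2064 = 9870;  24836 + 9870 = 34706;  65463 + 34706 = 100169;  151185 + 100169 = 251354
2064 + 240 = 2304;  9870 + 2304 = 12174;  34706 + 12174 = 46880;  100169 + 46880 = 147049;  251354 + 147049 = 398403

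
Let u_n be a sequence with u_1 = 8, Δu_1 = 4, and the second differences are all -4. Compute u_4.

8

Build the table forward from the leading diagonal:
D2: -4, -4, -4, -4
D1: 4, 0, -4, -8
u: 8, 12, 12, 8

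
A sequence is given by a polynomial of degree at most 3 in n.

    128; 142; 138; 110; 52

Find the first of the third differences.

D1: 14, -4, -28, -58
D2: -18, -24, -30
D3: -6, -6

-6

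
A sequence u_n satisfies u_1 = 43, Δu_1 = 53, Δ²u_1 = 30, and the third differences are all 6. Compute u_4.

298

Build the table forward from the leading diagonal:
D3: 6  6  6  6
D2: 30  36  42  48
D1: 53  83  119  161
u: 43  96  179  298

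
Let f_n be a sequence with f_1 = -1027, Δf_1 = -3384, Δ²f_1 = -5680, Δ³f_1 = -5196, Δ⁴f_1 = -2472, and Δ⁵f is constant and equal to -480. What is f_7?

Build the table forward from the leading diagonal:
Fifth differences: -480  -480  -480  -480  -480  -480  -480
Fourth differences: -2472  -2952  -3432  -3912  -4392  -4872  -5352
Third differences: -5196  -7668  -10620  -14052  -17964  -22356  -27228
Second differences: -5680  -10876  -18544  -29164  -43216  -61180  -83536
First differences: -3384  -9064  -19940  -38484  -67648  -110864  -172044
f: -1027  -4411  -13475  -33415  -71899  -139547  -250411

-250411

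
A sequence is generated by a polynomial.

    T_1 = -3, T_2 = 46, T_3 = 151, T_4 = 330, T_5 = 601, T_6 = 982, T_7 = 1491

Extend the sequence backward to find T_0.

D1: 49  105  179  271  381  509
D2: 56  74  92  110  128
D3: 18  18  18  18
The third differences are constant at 18.
Work back: 56 − 18 = 38;  49 − 38 = 11;  -3 − 11 = -14

-14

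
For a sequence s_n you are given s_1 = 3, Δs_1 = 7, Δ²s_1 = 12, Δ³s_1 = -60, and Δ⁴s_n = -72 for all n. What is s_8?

-4316

Build the table forward from the leading diagonal:
D4: -72  -72  -72  -72  -72  -72  -72  -72
D3: -60  -132  -204  -276  -348  -420  -492  -564
D2: 12  -48  -180  -384  -660  -1008  -1428  -1920
D1: 7  19  -29  -209  -593  -1253  -2261  -3689
s: 3  10  29  0  -209  -802  -2055  -4316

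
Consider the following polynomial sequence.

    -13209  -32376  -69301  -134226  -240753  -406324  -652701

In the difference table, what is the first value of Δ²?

-17758

First differences: -19167, -36925, -64925, -106527, -165571, -246377
Second differences: -17758, -28000, -41602, -59044, -80806
Third differences: -10242, -13602, -17442, -21762
Fourth differences: -3360, -3840, -4320
Fifth differences: -480, -480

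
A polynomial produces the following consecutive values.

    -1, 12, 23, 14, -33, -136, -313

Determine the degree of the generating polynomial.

D1: 13, 11, -9, -47, -103, -177
D2: -2, -20, -38, -56, -74
D3: -18, -18, -18, -18
The third differences are constant, so the polynomial has degree 3.

3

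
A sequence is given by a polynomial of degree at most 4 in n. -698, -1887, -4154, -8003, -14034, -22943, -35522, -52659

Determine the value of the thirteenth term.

-244514

First differences: -1189, -2267, -3849, -6031, -8909, -12579, -17137
Second differences: -1078, -1582, -2182, -2878, -3670, -4558
Third differences: -504, -600, -696, -792, -888
Fourth differences: -96, -96, -96, -96
The fourth differences are constant (-96).
-888 − 96 = -984;  -4558 − 984 = -5542;  -17137 − 5542 = -22679;  -52659 − 22679 = -75338
-984 − 96 = -1080;  -5542 − 1080 = -6622;  -22679 − 6622 = -29301;  -75338 − 29301 = -104639
-1080 − 96 = -1176;  -6622 − 1176 = -7798;  -29301 − 7798 = -37099;  -104639 − 37099 = -141738
-1176 − 96 = -1272;  -7798 − 1272 = -9070;  -37099 − 9070 = -46169;  -141738 − 46169 = -187907
-1272 − 96 = -1368;  -9070 − 1368 = -10438;  -46169 − 10438 = -56607;  -187907 − 56607 = -244514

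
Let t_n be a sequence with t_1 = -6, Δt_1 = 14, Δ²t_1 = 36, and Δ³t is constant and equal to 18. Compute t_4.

162

Build the table forward from the leading diagonal:
Δ³: 18, 18, 18, 18
Δ²: 36, 54, 72, 90
Δ: 14, 50, 104, 176
t: -6, 8, 58, 162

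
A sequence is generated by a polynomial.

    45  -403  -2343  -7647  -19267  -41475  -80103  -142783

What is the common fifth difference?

-240

First differences: -448, -1940, -5304, -11620, -22208, -38628, -62680
Second differences: -1492, -3364, -6316, -10588, -16420, -24052
Third differences: -1872, -2952, -4272, -5832, -7632
Fourth differences: -1080, -1320, -1560, -1800
Fifth differences: -240, -240, -240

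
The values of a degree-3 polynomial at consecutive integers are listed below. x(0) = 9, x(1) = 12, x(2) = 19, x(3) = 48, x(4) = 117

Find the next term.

244

3, 7, 29, 69
4, 22, 40
18, 18
Constant third difference = 18, so extend:
40 + 18 = 58;  69 + 58 = 127;  117 + 127 = 244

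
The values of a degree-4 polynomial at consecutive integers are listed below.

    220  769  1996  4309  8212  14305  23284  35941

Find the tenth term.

75937

549, 1227, 2313, 3903, 6093, 8979, 12657
678, 1086, 1590, 2190, 2886, 3678
408, 504, 600, 696, 792
96, 96, 96, 96
Constant fourth difference = 96, so extend:
792 + 96 = 888;  3678 + 888 = 4566;  12657 + 4566 = 17223;  35941 + 17223 = 53164
888 + 96 = 984;  4566 + 984 = 5550;  17223 + 5550 = 22773;  53164 + 22773 = 75937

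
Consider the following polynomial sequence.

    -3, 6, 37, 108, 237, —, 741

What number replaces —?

442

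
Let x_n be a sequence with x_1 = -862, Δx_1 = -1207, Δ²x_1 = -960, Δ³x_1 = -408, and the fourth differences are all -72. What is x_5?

Build the table forward from the leading diagonal:
Fourth differences: -72  -72  -72  -72  -72
Third differences: -408  -480  -552  -624  -696
Second differences: -960  -1368  -1848  -2400  -3024
First differences: -1207  -2167  -3535  -5383  -7783
x: -862  -2069  -4236  -7771  -13154

-13154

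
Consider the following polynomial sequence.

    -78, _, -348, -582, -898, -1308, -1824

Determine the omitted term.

Using the last 5 terms:
-234, -316, -410, -516
-82, -94, -106
-12, -12
Constant third difference = -12.
Extend backward: -82 + 12 = -70;  -234 + 70 = -164;  -348 + 164 = -184

-184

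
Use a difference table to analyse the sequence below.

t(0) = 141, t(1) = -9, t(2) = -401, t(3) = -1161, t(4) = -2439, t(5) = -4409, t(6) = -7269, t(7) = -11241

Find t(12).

-57231

D1: -150  -392  -760  -1278  -1970  -2860  -3972
D2: -242  -368  -518  -692  -890  -1112
D3: -126  -150  -174  -198  -222
D4: -24  -24  -24  -24
The fourth differences are constant (-24).
-222 − 24 = -246;  -1112 − 246 = -1358;  -3972 − 1358 = -5330;  -11241 − 5330 = -16571
-246 − 24 = -270;  -1358 − 270 = -1628;  -5330 − 1628 = -6958;  -16571 − 6958 = -23529
-270 − 24 = -294;  -1628 − 294 = -1922;  -6958 − 1922 = -8880;  -23529 − 8880 = -32409
-294 − 24 = -318;  -1922 − 318 = -2240;  -8880 − 2240 = -11120;  -32409 − 11120 = -43529
-318 − 24 = -342;  -2240 − 342 = -2582;  -11120 − 2582 = -13702;  -43529 − 13702 = -57231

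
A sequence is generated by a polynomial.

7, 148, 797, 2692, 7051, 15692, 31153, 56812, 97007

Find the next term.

157156

D1: 141, 649, 1895, 4359, 8641, 15461, 25659, 40195
D2: 508, 1246, 2464, 4282, 6820, 10198, 14536
D3: 738, 1218, 1818, 2538, 3378, 4338
D4: 480, 600, 720, 840, 960
D5: 120, 120, 120, 120
The fifth differences are constant (120).
960 + 120 = 1080;  4338 + 1080 = 5418;  14536 + 5418 = 19954;  40195 + 19954 = 60149;  97007 + 60149 = 157156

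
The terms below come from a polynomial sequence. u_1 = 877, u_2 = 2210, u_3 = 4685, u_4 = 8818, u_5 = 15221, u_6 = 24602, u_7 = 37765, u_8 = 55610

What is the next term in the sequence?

Δ: 1333, 2475, 4133, 6403, 9381, 13163, 17845
Δ²: 1142, 1658, 2270, 2978, 3782, 4682
Δ³: 516, 612, 708, 804, 900
Δ⁴: 96, 96, 96, 96
The fourth differences are constant (96).
900 + 96 = 996;  4682 + 996 = 5678;  17845 + 5678 = 23523;  55610 + 23523 = 79133

79133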